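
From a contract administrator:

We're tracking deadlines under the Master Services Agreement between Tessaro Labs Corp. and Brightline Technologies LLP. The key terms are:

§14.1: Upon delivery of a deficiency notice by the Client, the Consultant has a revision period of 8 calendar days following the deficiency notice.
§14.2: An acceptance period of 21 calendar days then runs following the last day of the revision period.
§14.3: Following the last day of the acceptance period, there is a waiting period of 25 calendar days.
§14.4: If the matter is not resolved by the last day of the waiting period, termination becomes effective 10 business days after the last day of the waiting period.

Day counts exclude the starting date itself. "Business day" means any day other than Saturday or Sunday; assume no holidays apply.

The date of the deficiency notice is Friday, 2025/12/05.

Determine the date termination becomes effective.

2026/02/11

The last day of the revision period: 2025/12/05 + 8 days = 2025/12/13.
The last day of the acceptance period: 2025/12/13 + 21 days = 2026/01/03.
Adding 25 calendar days to 2026/01/03 gives 2026/01/28, which is the last day of the waiting period.
From Wednesday, 2026/01/28, 10 business days (Jan 29, Jan 30, Feb 2, Feb 3, Feb 4, Feb 5, Feb 6, Feb 9, Feb 10, Feb 11, skipping weekends) brings us to Wednesday, 2026/02/11, which is the date termination becomes effective.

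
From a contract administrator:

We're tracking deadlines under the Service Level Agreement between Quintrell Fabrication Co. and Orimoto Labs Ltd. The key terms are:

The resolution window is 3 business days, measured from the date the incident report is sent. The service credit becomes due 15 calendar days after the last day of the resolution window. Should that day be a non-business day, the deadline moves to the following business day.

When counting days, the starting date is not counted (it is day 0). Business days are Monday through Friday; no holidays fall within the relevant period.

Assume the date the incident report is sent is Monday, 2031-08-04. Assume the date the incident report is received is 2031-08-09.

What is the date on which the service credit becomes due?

From Monday, 2031-08-04, 3 business days (Aug 5, Aug 6, Aug 7, skipping weekends) brings us to Thursday, 2031-08-07, which is the last day of the resolution window.
Adding 15 calendar days to 2031-08-07 gives 2031-08-22, which is the date on which the service credit becomes due. 2031-08-22 is a Friday, so no roll-forward applies.

2031-08-22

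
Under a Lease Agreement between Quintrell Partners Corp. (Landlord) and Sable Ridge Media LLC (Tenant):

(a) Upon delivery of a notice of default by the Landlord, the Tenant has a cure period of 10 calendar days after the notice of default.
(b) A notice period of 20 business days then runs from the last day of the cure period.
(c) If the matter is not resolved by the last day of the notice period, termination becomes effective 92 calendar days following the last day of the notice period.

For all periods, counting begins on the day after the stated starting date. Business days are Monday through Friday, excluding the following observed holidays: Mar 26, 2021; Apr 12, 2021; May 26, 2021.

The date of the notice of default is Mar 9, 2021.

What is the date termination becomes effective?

Jul 21, 2021

The last day of the cure period: 10 calendar days after Mar 9, 2021 is Mar 19, 2021.
The last day of the notice period: 20 business days after Friday, Mar 19, 2021, skipping weekends and the listed holidays on Mar 26, Apr 12 — Mar 22, Mar 23, Mar 24, Mar 25, …, Apr 16, Apr 19, Apr 20 — lands on Tuesday, Apr 20, 2021.
Adding 92 calendar days to Apr 20, 2021 gives Jul 21, 2021, which is the date termination becomes effective.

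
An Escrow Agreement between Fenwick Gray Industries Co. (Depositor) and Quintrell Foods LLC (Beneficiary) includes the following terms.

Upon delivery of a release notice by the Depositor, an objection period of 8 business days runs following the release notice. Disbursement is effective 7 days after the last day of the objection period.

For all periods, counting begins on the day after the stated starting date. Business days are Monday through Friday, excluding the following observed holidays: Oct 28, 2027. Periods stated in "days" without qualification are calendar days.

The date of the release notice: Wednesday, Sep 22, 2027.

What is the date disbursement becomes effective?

Oct 11, 2027

From Wednesday, Sep 22, 2027, 8 business days (Sep 23, Sep 24, Sep 27, Sep 28, Sep 29, Sep 30, Oct 1, Oct 4, skipping weekends) brings us to Monday, Oct 4, 2027, which is the last day of the objection period.
Adding 7 calendar days to Oct 4, 2027 gives Oct 11, 2027, which is the date disbursement becomes effective.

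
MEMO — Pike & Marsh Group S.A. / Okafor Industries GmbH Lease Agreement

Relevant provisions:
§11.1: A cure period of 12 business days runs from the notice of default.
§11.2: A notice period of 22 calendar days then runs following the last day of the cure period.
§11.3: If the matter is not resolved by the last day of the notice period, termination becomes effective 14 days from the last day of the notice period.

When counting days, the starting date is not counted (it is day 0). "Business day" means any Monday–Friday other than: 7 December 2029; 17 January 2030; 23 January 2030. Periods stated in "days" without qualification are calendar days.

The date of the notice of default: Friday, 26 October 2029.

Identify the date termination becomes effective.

The last day of the cure period: counting 12 business days from Friday, 26 October 2029 (Oct 29, Oct 30, Oct 31, Nov 1, …, Nov 9, Nov 12, Nov 13, skipping weekends) reaches Tuesday, 13 November 2029.
The last day of the notice period: 22 calendar days after 13 November 2029 is 5 December 2029.
The date termination becomes effective: 14 calendar days after 5 December 2029 is 19 December 2029.

19 December 2029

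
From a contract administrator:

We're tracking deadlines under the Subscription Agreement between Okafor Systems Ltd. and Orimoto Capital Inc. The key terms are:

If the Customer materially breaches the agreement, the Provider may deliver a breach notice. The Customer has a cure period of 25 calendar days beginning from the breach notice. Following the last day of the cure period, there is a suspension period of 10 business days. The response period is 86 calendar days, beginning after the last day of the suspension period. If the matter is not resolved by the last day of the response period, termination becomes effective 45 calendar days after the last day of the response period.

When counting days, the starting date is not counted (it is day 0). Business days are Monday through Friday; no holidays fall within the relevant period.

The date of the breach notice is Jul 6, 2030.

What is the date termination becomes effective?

The last day of the cure period: 25 calendar days after Jul 6, 2030 is Jul 31, 2030.
The last day of the suspension period: counting 10 business days from Wednesday, Jul 31, 2030 (Aug 1, Aug 2, Aug 5, Aug 6, Aug 7, Aug 8, Aug 9, Aug 12, Aug 13, Aug 14, skipping weekends) reaches Wednesday, Aug 14, 2030.
The last day of the response period: 86 calendar days after Aug 14, 2030 is Nov 8, 2030.
The date termination becomes effective: Nov 8, 2030 + 45 days = Dec 23, 2030.

Dec 23, 2030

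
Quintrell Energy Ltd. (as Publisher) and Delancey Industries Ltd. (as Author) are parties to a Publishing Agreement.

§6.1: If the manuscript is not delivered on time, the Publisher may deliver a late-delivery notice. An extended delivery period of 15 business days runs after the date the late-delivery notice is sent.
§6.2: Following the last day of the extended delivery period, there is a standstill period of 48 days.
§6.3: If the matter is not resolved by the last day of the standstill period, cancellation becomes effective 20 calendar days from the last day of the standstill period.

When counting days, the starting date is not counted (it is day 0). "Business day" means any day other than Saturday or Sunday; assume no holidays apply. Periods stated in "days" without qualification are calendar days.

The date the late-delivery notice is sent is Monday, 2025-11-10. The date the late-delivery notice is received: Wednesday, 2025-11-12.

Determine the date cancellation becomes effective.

2026-02-07

The last day of the extended delivery period: 15 business days after Monday, 2025-11-10, skipping weekends — Nov 11, Nov 12, Nov 13, Nov 14, …, Nov 27, Nov 28, Dec 1 — lands on Monday, 2025-12-01.
The last day of the standstill period: 2025-12-01 + 48 days = 2026-01-18.
The date cancellation becomes effective: 20 calendar days after 2026-01-18 is 2026-02-07.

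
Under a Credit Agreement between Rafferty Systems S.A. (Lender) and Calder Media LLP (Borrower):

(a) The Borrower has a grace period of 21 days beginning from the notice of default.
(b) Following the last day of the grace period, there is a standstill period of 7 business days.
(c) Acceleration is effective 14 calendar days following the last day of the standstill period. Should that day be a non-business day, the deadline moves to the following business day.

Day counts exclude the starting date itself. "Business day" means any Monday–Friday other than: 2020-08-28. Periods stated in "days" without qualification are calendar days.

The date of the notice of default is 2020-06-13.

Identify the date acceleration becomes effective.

2020-07-28

The last day of the grace period: 2020-06-13 + 21 days = 2020-07-04.
From Saturday, 2020-07-04, 7 business days (Jul 6, Jul 7, Jul 8, Jul 9, Jul 10, Jul 13, Jul 14, skipping weekends) brings us to Tuesday, 2020-07-14, which is the last day of the standstill period.
The date acceleration becomes effective: 2020-07-14 + 14 days = 2020-07-28. 2020-07-28 is a Tuesday and is not a listed holiday, so no roll-forward applies.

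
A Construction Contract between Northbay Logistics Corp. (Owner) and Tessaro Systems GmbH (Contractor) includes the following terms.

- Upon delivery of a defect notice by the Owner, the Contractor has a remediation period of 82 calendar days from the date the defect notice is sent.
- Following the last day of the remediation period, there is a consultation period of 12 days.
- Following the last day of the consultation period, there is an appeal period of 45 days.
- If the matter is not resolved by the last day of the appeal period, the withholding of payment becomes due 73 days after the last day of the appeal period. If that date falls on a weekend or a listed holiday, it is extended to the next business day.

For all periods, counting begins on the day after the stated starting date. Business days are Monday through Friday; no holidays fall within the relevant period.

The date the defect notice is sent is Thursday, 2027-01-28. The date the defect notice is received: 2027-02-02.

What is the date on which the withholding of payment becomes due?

Adding 82 calendar days to 2027-01-28 gives 2027-04-20, which is the last day of the remediation period.
The last day of the consultation period: 12 calendar days after 2027-04-20 is 2027-05-02.
Adding 45 calendar days to 2027-05-02 gives 2027-06-16, which is the last day of the appeal period.
The date on which the withholding of payment becomes due: 2027-06-16 + 73 days = 2027-08-28. That falls on a Saturday, so it rolls to the next business day, Monday, 2027-08-30.

2027-08-30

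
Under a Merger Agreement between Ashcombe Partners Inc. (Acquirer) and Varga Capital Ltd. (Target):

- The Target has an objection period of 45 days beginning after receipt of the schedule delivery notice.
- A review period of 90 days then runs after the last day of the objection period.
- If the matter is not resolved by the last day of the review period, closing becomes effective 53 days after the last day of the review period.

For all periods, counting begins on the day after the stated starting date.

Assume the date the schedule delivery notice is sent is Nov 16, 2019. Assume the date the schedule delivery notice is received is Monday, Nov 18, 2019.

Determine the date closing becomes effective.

May 24, 2020

Adding 45 calendar days to Nov 18, 2019 gives Jan 2, 2020, which is the last day of the objection period.
The last day of the review period: Jan 2, 2020 + 90 days = Apr 1, 2020.
Adding 53 calendar days to Apr 1, 2020 gives May 24, 2020, which is the date closing becomes effective.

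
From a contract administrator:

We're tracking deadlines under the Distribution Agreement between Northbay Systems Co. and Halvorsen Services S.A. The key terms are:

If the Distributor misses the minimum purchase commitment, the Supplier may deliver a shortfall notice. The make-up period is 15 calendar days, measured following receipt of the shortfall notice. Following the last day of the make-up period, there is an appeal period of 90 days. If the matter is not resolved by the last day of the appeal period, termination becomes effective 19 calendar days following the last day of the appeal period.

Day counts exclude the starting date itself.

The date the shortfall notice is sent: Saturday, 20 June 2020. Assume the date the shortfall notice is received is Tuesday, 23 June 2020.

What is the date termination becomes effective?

The last day of the make-up period: 23 June 2020 + 15 days = 8 July 2020.
The last day of the appeal period: 8 July 2020 + 90 days = 6 October 2020.
The date termination becomes effective: 19 calendar days after 6 October 2020 is 25 October 2020.

25 October 2020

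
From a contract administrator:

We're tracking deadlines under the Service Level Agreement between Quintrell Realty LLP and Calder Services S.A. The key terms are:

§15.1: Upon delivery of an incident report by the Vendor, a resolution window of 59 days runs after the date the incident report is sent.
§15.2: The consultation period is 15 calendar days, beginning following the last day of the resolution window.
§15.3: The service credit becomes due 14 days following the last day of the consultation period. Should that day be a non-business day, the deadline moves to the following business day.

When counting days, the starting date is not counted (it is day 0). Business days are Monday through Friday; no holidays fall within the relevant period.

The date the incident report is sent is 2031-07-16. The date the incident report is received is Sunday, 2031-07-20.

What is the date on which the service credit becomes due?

2031-10-13

Adding 59 calendar days to 2031-07-16 gives 2031-09-13, which is the last day of the resolution window.
Adding 15 calendar days to 2031-09-13 gives 2031-09-28, which is the last day of the consultation period.
The date on which the service credit becomes due: 2031-09-28 + 14 days = 2031-10-12. That falls on a Sunday, so it rolls to the next business day, Monday, 2031-10-13.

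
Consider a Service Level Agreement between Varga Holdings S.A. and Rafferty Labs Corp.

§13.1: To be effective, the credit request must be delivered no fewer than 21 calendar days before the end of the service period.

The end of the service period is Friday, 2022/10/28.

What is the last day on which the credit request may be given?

2022/10/07

2022/10/28 minus 21 days is 2022/10/07.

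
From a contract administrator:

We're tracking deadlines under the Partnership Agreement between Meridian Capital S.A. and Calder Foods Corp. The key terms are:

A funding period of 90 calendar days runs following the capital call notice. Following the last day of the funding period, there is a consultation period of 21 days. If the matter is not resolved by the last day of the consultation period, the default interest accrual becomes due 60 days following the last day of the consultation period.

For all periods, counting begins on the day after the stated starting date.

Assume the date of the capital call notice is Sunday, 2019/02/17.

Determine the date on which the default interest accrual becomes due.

The last day of the funding period: 90 calendar days after 2019/02/17 is 2019/05/18.
Adding 21 calendar days to 2019/05/18 gives 2019/06/08, which is the last day of the consultation period.
The date on which the default interest accrual becomes due: 2019/06/08 + 60 days = 2019/08/07.

2019/08/07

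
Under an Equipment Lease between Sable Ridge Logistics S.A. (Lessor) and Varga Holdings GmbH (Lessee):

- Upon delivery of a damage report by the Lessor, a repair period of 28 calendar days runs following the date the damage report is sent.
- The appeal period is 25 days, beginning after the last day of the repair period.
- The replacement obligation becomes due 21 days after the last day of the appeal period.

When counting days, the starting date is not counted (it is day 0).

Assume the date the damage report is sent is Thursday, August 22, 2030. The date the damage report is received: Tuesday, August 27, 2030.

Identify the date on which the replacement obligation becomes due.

Adding 28 calendar days to August 22, 2030 gives September 19, 2030, which is the last day of the repair period.
Adding 25 calendar days to September 19, 2030 gives October 14, 2030, which is the last day of the appeal period.
The date on which the replacement obligation becomes due: 21 calendar days after October 14, 2030 is November 4, 2030.

November 4, 2030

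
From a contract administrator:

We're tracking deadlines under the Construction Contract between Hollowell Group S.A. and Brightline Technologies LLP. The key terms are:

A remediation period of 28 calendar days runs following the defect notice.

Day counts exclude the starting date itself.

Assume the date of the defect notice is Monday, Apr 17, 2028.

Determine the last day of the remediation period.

May 15, 2028

Adding 28 calendar days to Apr 17, 2028 gives May 15, 2028, which is the last day of the remediation period.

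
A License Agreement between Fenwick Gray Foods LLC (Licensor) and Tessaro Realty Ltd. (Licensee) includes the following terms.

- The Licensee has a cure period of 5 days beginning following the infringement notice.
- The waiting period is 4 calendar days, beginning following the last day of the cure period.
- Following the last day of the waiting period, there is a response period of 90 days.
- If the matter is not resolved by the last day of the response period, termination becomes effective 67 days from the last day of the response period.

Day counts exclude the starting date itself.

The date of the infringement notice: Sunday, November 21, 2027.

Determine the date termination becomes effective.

May 5, 2028

The last day of the cure period: 5 calendar days after November 21, 2027 is November 26, 2027.
The last day of the waiting period: November 26, 2027 + 4 days = November 30, 2027.
The last day of the response period: 90 calendar days after November 30, 2027 is February 28, 2028.
The date termination becomes effective: 67 calendar days after February 28, 2028 is May 5, 2028.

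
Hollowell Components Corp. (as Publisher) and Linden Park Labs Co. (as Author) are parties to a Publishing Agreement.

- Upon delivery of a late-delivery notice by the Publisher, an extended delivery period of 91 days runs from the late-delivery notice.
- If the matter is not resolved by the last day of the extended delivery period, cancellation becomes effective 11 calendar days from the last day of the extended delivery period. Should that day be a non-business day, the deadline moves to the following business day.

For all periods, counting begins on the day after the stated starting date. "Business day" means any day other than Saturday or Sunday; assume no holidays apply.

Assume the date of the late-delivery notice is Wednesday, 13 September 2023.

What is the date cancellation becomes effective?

25 December 2023

The last day of the extended delivery period: 91 calendar days after 13 September 2023 is 13 December 2023.
Adding 11 calendar days to 13 December 2023 gives 24 December 2023, which is the date cancellation becomes effective. That falls on a Sunday, so it rolls to the next business day, Monday, 25 December 2023.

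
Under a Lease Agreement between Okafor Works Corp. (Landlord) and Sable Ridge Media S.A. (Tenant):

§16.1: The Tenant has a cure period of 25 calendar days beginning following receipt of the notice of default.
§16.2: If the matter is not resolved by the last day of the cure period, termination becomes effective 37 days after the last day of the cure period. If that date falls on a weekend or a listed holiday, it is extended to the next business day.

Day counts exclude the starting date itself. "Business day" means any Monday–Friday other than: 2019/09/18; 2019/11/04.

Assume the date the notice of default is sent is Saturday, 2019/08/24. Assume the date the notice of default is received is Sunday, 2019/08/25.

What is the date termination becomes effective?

The last day of the cure period: 2019/08/25 + 25 days = 2019/09/19.
Adding 37 calendar days to 2019/09/19 gives 2019/10/26, which is the date termination becomes effective. That falls on a Saturday, so it rolls to the next business day, Monday, 2019/10/28.

2019/10/28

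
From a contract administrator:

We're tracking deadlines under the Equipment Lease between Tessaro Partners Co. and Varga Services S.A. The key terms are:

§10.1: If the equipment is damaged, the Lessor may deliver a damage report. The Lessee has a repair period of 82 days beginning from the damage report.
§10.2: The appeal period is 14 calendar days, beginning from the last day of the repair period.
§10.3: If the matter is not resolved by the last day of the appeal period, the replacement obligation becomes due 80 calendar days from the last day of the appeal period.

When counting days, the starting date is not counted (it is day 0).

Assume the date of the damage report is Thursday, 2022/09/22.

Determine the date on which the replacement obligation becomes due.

The last day of the repair period: 2022/09/22 + 82 days = 2022/12/13.
Adding 14 calendar days to 2022/12/13 gives 2022/12/27, which is the last day of the appeal period.
Adding 80 calendar days to 2022/12/27 gives 2023/03/17, which is the date on which the replacement obligation becomes due.

2023/03/17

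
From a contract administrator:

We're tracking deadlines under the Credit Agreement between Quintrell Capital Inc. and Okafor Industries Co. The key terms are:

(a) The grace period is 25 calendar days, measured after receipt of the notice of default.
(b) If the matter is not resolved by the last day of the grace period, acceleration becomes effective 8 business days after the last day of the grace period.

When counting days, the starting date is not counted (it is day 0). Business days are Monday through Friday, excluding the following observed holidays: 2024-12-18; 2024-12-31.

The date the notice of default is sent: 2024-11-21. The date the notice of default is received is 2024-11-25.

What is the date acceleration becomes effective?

Adding 25 calendar days to 2024-11-25 gives 2024-12-20, which is the last day of the grace period.
The date acceleration becomes effective: counting 8 business days from Friday, 2024-12-20 (Dec 23, Dec 24, Dec 25, Dec 26, Dec 27, Dec 30, Jan 1, Jan 2, skipping weekends and the listed holiday on Dec 31) reaches Thursday, 2025-01-02.

2025-01-02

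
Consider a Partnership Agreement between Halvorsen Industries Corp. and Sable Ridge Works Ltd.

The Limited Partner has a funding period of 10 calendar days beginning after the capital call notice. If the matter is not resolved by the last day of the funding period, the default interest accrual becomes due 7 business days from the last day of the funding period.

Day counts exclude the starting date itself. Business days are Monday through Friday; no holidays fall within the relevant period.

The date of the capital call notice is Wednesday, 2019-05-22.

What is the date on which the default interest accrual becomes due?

2019-06-11

The last day of the funding period: 10 calendar days after 2019-05-22 is 2019-06-01.
The date on which the default interest accrual becomes due: 7 business days after Saturday, 2019-06-01, skipping weekends — Jun 3, Jun 4, Jun 5, Jun 6, Jun 7, Jun 10, Jun 11 — lands on Tuesday, 2019-06-11.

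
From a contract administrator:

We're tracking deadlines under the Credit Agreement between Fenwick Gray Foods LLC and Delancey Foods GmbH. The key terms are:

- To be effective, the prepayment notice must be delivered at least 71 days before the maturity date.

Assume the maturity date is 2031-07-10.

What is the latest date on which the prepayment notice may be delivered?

2031-07-10 minus 71 days is 2031-04-30.

2031-04-30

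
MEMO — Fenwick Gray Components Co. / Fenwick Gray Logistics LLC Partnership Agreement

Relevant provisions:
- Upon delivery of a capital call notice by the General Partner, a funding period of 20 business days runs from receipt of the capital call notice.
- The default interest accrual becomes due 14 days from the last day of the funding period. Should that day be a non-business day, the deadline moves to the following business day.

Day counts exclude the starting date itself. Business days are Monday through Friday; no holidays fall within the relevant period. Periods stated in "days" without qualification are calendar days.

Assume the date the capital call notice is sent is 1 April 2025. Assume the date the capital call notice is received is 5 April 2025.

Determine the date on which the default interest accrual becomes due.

16 May 2025

The last day of the funding period: counting 20 business days from Saturday, 5 April 2025 (Apr 7, Apr 8, Apr 9, Apr 10, …, Apr 30, May 1, May 2, skipping weekends) reaches Friday, 2 May 2025.
The date on which the default interest accrual becomes due: 14 calendar days after 2 May 2025 is 16 May 2025. 16 May 2025 is a Friday, so no roll-forward applies.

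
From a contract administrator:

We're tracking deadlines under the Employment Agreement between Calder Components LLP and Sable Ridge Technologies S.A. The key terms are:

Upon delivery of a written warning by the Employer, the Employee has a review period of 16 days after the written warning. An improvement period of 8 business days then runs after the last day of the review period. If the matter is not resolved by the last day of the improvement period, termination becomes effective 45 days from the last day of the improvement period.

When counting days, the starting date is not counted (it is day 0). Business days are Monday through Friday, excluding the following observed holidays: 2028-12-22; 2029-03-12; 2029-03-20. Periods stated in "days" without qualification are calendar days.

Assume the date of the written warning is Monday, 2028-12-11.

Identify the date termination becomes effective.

2029-02-22

The last day of the review period: 16 calendar days after 2028-12-11 is 2028-12-27.
The last day of the improvement period: counting 8 business days from Wednesday, 2028-12-27 (Dec 28, Dec 29, Jan 1, Jan 2, Jan 3, Jan 4, Jan 5, Jan 8, skipping weekends) reaches Monday, 2029-01-08.
Adding 45 calendar days to 2029-01-08 gives 2029-02-22, which is the date termination becomes effective.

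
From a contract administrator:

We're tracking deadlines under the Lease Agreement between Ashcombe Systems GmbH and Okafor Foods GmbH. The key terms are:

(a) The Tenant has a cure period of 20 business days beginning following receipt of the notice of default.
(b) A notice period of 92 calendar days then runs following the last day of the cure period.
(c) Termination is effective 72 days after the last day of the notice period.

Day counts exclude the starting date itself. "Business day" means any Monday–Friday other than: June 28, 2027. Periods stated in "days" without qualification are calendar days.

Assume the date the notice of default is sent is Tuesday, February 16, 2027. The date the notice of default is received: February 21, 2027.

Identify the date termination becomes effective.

August 30, 2027

The last day of the cure period: 20 business days after Sunday, February 21, 2027, skipping weekends — Feb 22, Feb 23, Feb 24, Feb 25, …, Mar 17, Mar 18, Mar 19 — lands on Friday, March 19, 2027.
Adding 92 calendar days to March 19, 2027 gives June 19, 2027, which is the last day of the notice period.
The date termination becomes effective: June 19, 2027 + 72 days = August 30, 2027.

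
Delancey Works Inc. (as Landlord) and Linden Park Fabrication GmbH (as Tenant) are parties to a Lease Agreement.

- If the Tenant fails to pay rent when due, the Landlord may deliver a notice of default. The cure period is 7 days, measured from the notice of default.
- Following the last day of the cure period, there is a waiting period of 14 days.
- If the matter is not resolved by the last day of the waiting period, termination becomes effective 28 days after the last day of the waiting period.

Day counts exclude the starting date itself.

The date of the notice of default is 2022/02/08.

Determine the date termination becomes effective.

2022/03/29

The last day of the cure period: 2022/02/08 + 7 days = 2022/02/15.
Adding 14 calendar days to 2022/02/15 gives 2022/03/01, which is the last day of the waiting period.
Adding 28 calendar days to 2022/03/01 gives 2022/03/29, which is the date termination becomes effective.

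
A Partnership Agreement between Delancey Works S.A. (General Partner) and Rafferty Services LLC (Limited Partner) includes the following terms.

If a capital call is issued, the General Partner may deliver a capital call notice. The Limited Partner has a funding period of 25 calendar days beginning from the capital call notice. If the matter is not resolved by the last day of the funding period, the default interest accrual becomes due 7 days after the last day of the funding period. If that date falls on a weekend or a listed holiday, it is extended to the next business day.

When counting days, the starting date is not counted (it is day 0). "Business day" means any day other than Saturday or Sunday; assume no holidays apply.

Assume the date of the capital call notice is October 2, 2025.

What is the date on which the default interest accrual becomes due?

Adding 25 calendar days to October 2, 2025 gives October 27, 2025, which is the last day of the funding period.
Adding 7 calendar days to October 27, 2025 gives November 3, 2025, which is the date on which the default interest accrual becomes due. November 3, 2025 is a Monday, so no roll-forward applies.

November 3, 2025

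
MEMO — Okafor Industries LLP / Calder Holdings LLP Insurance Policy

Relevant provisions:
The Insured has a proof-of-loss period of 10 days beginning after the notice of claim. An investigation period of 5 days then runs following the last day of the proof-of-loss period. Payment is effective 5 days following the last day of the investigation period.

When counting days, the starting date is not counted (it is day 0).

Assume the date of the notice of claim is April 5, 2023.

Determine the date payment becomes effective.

The last day of the proof-of-loss period: 10 calendar days after April 5, 2023 is April 15, 2023.
Adding 5 calendar days to April 15, 2023 gives April 20, 2023, which is the last day of the investigation period.
Adding 5 calendar days to April 20, 2023 gives April 25, 2023, which is the date payment becomes effective.

April 25, 2023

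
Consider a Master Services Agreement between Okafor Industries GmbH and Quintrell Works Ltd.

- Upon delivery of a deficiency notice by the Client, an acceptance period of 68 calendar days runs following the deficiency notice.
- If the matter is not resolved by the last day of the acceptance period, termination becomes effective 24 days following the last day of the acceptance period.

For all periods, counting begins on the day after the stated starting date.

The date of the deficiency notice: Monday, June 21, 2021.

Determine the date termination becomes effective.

The last day of the acceptance period: 68 calendar days after June 21, 2021 is August 28, 2021.
The date termination becomes effective: August 28, 2021 + 24 days = September 21, 2021.

September 21, 2021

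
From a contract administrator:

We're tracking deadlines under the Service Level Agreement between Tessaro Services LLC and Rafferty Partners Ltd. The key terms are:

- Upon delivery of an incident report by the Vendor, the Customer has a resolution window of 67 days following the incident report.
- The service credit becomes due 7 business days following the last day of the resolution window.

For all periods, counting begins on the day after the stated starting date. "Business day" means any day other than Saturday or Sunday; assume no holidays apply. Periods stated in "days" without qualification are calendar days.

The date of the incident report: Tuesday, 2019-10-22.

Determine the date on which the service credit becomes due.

The last day of the resolution window: 2019-10-22 + 67 days = 2019-12-28.
The date on which the service credit becomes due: 7 business days after Saturday, 2019-12-28, skipping weekends — Dec 30, Dec 31, Jan 1, Jan 2, Jan 3, Jan 6, Jan 7 — lands on Tuesday, 2020-01-07.

2020-01-07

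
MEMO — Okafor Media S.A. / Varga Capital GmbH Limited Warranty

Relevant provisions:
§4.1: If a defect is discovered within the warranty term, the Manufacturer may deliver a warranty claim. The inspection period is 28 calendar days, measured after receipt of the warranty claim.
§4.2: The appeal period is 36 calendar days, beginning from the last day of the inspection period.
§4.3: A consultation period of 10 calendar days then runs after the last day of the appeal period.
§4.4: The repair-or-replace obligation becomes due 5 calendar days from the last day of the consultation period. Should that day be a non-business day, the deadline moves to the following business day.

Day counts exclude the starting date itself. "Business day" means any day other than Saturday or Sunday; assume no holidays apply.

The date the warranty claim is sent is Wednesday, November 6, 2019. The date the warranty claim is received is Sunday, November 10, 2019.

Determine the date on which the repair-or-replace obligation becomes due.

Adding 28 calendar days to November 10, 2019 gives December 8, 2019, which is the last day of the inspection period.
Adding 36 calendar days to December 8, 2019 gives January 13, 2020, which is the last day of the appeal period.
The last day of the consultation period: January 13, 2020 + 10 days = January 23, 2020.
The date on which the repair-or-replace obligation becomes due: January 23, 2020 + 5 days = January 28, 2020. January 28, 2020 is a Tuesday, so no roll-forward applies.

January 28, 2020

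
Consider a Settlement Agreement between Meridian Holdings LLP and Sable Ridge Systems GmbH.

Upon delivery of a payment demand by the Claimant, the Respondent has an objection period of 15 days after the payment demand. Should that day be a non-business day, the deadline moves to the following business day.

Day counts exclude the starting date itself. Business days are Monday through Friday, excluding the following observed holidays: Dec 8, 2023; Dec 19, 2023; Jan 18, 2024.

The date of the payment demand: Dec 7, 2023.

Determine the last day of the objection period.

The last day of the objection period: 15 calendar days after Dec 7, 2023 is Dec 22, 2023. Dec 22, 2023 is a Friday and is not a listed holiday, so no roll-forward applies.

Dec 22, 2023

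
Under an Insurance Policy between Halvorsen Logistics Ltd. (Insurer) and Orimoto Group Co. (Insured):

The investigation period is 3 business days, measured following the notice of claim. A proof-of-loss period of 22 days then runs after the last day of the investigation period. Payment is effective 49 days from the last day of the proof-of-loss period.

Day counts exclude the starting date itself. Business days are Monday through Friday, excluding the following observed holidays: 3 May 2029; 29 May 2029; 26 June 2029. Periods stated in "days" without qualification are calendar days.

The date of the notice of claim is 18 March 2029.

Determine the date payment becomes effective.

31 May 2029

The last day of the investigation period: 3 business days after Sunday, 18 March 2029, skipping weekends — Mar 19, Mar 20, Mar 21 — lands on Wednesday, 21 March 2029.
Adding 22 calendar days to 21 March 2029 gives 12 April 2029, which is the last day of the proof-of-loss period.
The date payment becomes effective: 12 April 2029 + 49 days = 31 May 2029.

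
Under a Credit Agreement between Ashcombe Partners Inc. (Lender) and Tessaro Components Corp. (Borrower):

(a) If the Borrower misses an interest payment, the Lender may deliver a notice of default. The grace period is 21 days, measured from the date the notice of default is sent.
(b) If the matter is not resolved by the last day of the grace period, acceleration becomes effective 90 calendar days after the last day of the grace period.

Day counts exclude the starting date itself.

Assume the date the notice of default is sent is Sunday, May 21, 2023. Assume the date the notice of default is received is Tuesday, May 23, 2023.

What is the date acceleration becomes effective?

September 9, 2023

Adding 21 calendar days to May 21, 2023 gives June 11, 2023, which is the last day of the grace period.
The date acceleration becomes effective: June 11, 2023 + 90 days = September 9, 2023.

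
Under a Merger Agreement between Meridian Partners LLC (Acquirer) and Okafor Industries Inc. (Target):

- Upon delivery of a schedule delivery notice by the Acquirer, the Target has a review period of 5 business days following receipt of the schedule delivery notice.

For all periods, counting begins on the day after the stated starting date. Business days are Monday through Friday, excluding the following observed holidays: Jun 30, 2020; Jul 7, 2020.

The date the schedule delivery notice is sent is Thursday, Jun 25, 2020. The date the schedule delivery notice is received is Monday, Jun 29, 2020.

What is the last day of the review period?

Jul 8, 2020

From Monday, Jun 29, 2020, 5 business days (Jul 1, Jul 2, Jul 3, Jul 6, Jul 8, skipping weekends and the listed holidays on Jun 30, Jul 7) brings us to Wednesday, Jul 8, 2020, which is the last day of the review period.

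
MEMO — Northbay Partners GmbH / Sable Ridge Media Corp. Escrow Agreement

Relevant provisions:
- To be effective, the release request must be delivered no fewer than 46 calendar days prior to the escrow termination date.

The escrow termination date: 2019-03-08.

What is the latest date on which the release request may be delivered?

Counting back 46 calendar days from 2019-03-08 gives 2019-01-21.

2019-01-21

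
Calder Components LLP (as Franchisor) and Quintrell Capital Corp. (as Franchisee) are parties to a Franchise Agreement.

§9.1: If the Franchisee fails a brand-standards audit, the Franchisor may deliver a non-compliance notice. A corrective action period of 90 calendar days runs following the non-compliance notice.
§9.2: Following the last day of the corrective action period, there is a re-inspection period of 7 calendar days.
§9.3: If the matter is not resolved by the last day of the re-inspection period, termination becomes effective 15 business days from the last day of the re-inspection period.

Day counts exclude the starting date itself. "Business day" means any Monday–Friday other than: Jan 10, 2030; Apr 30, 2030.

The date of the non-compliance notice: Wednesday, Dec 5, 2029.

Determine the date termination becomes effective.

Adding 90 calendar days to Dec 5, 2029 gives Mar 5, 2030, which is the last day of the corrective action period.
The last day of the re-inspection period: 7 calendar days after Mar 5, 2030 is Mar 12, 2030.
From Tuesday, Mar 12, 2030, 15 business days (Mar 13, Mar 14, Mar 15, Mar 18, …, Mar 29, Apr 1, Apr 2, skipping weekends) brings us to Tuesday, Apr 2, 2030, which is the date termination becomes effective.

Apr 2, 2030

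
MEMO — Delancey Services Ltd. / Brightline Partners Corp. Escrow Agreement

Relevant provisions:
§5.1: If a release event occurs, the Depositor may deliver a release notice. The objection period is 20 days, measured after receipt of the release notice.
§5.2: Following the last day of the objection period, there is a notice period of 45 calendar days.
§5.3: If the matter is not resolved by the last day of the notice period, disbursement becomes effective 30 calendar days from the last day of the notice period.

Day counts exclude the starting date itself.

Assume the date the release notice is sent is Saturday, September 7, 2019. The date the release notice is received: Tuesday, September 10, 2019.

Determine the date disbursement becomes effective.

The last day of the objection period: 20 calendar days after September 10, 2019 is September 30, 2019.
The last day of the notice period: 45 calendar days after September 30, 2019 is November 14, 2019.
The date disbursement becomes effective: 30 calendar days after November 14, 2019 is December 14, 2019.

December 14, 2019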